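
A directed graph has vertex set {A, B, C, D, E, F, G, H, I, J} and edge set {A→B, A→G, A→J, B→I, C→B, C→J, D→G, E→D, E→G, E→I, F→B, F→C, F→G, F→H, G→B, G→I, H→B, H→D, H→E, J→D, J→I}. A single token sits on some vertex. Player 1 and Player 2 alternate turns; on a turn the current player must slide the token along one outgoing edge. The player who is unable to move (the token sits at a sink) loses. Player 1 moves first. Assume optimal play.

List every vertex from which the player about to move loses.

A, C, D, I

Compute win/loss labels from the base case upward. A position with no move is L. Any other position is W if it can reach an L in one move, else L.
Every edge goes from a vertex to one that appears earlier in the order I, B, G, D, E, J, H, C, F, A, so processing vertices in that order labels each vertex after all of its successors.
I: no outgoing edge → L
B: →I(L), so W
G: →I(L), so W
D: →G(W) only, which is W, so L
E: →D(L), so W
J: →D(L), so W
H: →D(L), so W
C: →J(W), B(W) — all W, so L
F: →C(L), so W
A: →J(W), G(W), B(W) — all W, so L
Reading off the rows marked L gives the requested list; there are 4 such vertices.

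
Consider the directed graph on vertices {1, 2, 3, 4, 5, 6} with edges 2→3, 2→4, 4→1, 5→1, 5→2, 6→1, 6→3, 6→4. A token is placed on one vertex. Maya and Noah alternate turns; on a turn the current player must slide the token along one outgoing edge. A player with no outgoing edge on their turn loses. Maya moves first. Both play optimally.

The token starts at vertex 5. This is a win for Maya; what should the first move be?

Use the standard recursion: the mover loses at a terminal position; elsewhere, the mover wins exactly when some move hands the opponent an L position.
Every edge goes from a vertex to one that appears earlier in the order 3, 1, 4, 6, 2, 5, so processing vertices in that order labels each vertex after all of its successors.
3: no outgoing edge → L
1: no outgoing edge → L
4: W (go to 1, an L position)
6: W (go to 1, an L position)
2: W (go to 3, an L position)
5: W (go to 1, an L position)
From 5, the L positions reachable in one move are: 1.

Move to 1.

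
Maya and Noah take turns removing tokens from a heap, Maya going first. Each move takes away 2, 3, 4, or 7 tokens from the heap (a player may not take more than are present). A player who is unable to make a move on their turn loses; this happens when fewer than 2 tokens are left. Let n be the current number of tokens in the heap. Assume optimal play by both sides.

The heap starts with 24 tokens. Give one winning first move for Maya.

Build the W/L table. Terminal = L. A non-terminal position is W if it has a move to some L; otherwise it is L.
n=0: no move → L
n=1: no move → L
n=2: W (go to 0, an L position)
n=3: W (go to 1, an L position)
n=4: W (go to 1, an L position)
n=5: W (go to 1, an L position)
n=6: L (options 4(W), 3(W), 2(W) are all W)
n=7: W (go to 0, an L position)
n=8: W (go to 6, an L position)
n=9: W (go to 6, an L position)
n=10: W (go to 6, an L position)
n=11: L (options 9(W), 8(W), 7(W), 4(W) are all W)
n=12: L (options 10(W), 9(W), 8(W), 5(W) are all W)
n=13: W (go to 11, an L position)
n=14: W (go to 12, an L position)
n=15: W (go to 12, an L position)
n=16: W (go to 12, an L position)
n=17: L (options 15(W), 14(W), 13(W), 10(W) are all W)
n=18: W (go to 11, an L position)
n=19: W (go to 17, an L position)
n=20: W (go to 17, an L position)
n=21: W (go to 17, an L position)
n=22: L (options 20(W), 19(W), 18(W), 15(W) are all W)
n=23: L (options 21(W), 20(W), 19(W), 16(W) are all W)
n=24: W (go to 22, an L position)
From 24, the L positions reachable in one move are: 22, 17. Any move reaching one of these is winning.

Remove 2, leaving 22.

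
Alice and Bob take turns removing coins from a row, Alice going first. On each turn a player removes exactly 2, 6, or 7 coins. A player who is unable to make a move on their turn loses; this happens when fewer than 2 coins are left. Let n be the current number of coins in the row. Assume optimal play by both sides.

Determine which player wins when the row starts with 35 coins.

Use the standard recursion: the mover loses at a terminal position; elsewhere, the mover wins exactly when some move hands the opponent an L position.
n=0: no move → L
n=1: no move → L
n=2: reaches L-position 0 → W
n=3: reaches L-position 1 → W
n=4: only reaches 2(W), which is W → L
n=5: only reaches 3(W), which is W → L
n=6: reaches L-position 4 → W
n=7: reaches L-position 5 → W
n=8: reaches L-position 1 → W
n=9: only reaches 7(W), 3(W), 2(W), all W → L
n=10: reaches L-position 4 → W
n=11: reaches L-position 9 → W
n=12: reaches L-position 5 → W
n=13: only reaches 11(W), 7(W), 6(W), all W → L
n=14: only reaches 12(W), 8(W), 7(W), all W → L
n=15: reaches L-position 13 → W
n=16: reaches L-position 14 → W
n=17: only reaches 15(W), 11(W), 10(W), all W → L
n=18: only reaches 16(W), 12(W), 11(W), all W → L
n=19: reaches L-position 17 → W
n=20: reaches L-position 18 → W
n=21: reaches L-position 14 → W
n=22: only reaches 20(W), 16(W), 15(W), all W → L
n=23: reaches L-position 17 → W
n=24: reaches L-position 22 → W
n=25: reaches L-position 18 → W
n=26: only reaches 24(W), 20(W), 19(W), all W → L
n=27: only reaches 25(W), 21(W), 20(W), all W → L
n=28: reaches L-position 26 → W
n=29: reaches L-position 27 → W
n=30: only reaches 28(W), 24(W), 23(W), all W → L
n=31: only reaches 29(W), 25(W), 24(W), all W → L
n=32: reaches L-position 30 → W
n=33: reaches L-position 31 → W
n=34: reaches L-position 27 → W
n=35: only reaches 33(W), 29(W), 28(W), all W → L
Every move from 35 reaches a W position, so the mover loses.

Bob wins.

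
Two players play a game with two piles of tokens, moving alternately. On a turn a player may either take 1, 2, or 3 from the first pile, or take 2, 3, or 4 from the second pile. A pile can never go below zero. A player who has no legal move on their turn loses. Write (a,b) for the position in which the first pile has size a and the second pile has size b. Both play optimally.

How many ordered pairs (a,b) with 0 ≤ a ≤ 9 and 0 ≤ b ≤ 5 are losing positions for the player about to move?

Compute win/loss labels from the base case upward. A position with no move is L. Any other position is W if it can reach an L in one move, else L.
Every move lowers a or b (never raises either), so fill the grid row by row in increasing a, and left to right within a row: each cell's successors are then already labelled.
      b=0  b=1  b=2  b=3  b=4  b=5
a=0:    L    L    W    W    W    W
a=1:    W    W    L    L    W    W
a=2:    W    W    W    W    L    L
a=3:    W    W    W    W    W    W
a=4:    L    L    W    W    W    W
a=5:    W    W    L    L    W    W
a=6:    W    W    W    W    L    L
a=7:    W    W    W    W    W    W
a=8:    L    L    W    W    W    W
a=9:    W    W    L    L    W    W
Cells with no legal move (terminal, hence L): (0,0), (0,1).
The remaining L cells, each justified by listing all of its moves:
(1,2): moves to (0,2)(W), (1,0)(W); every one is W ⇒ L
(1,3): moves to (0,3)(W), (1,1)(W), (1,0)(W); every one is W ⇒ L
(2,4): moves to (1,4)(W), (0,4)(W), (2,2)(W), (2,1)(W), (2,0)(W); every one is W ⇒ L
(2,5): moves to (1,5)(W), (0,5)(W), (2,3)(W), (2,2)(W), (2,1)(W); every one is W ⇒ L
(4,0): moves to (3,0)(W), (2,0)(W), (1,0)(W); every one is W ⇒ L
(4,1): moves to (3,1)(W), (2,1)(W), (1,1)(W); every one is W ⇒ L
(5,2): moves to (4,2)(W), (3,2)(W), (2,2)(W), (5,0)(W); every one is W ⇒ L
(5,3): moves to (4,3)(W), (3,3)(W), (2,3)(W), (5,1)(W), (5,0)(W); every one is W ⇒ L
(6,4): moves to (5,4)(W), (4,4)(W), (3,4)(W), (6,2)(W), (6,1)(W), (6,0)(W); every one is W ⇒ L
(6,5): moves to (5,5)(W), (4,5)(W), (3,5)(W), (6,3)(W), (6,2)(W), (6,1)(W); every one is W ⇒ L
(8,0): moves to (7,0)(W), (6,0)(W), (5,0)(W); every one is W ⇒ L
(8,1): moves to (7,1)(W), (6,1)(W), (5,1)(W); every one is W ⇒ L
(9,2): moves to (8,2)(W), (7,2)(W), (6,2)(W), (9,0)(W); every one is W ⇒ L
(9,3): moves to (8,3)(W), (7,3)(W), (6,3)(W), (9,1)(W), (9,0)(W); every one is W ⇒ L
Every other cell has at least one move into one of the L cells above, so it is W.
L cells per row: a=0: 2, a=1: 2, a=2: 2, a=3: 0, a=4: 2, a=5: 2, a=6: 2, a=7: 0, a=8: 2, a=9: 2; total 16.

16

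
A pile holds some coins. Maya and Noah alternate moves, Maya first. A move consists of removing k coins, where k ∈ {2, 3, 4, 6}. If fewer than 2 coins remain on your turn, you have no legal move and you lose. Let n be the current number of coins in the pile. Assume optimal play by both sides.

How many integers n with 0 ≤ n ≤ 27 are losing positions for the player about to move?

Classify positions by backward induction: terminal positions (no move available) are L. From any other position, the mover wins iff some move reaches an L.
n=0: no move → L
n=1: no move → L
n=2: W (go to 0, an L position)
n=3: W (go to 1, an L position)
n=4: W (go to 1, an L position)
n=5: W (go to 1, an L position)
n=6: W (go to 0, an L position)
n=7: W (go to 1, an L position)
n=8: L (options 6(W), 5(W), 4(W), 2(W) are all W)
n=9: L (options 7(W), 6(W), 5(W), 3(W) are all W)
n=10: W (go to 8, an L position)
n=11: W (go to 9, an L position)
n=12: W (go to 9, an L position)
n=13: W (go to 9, an L position)
n=14: W (go to 8, an L position)
n=15: W (go to 9, an L position)
n=16: L (options 14(W), 13(W), 12(W), 10(W) are all W)
n=17: L (options 15(W), 14(W), 13(W), 11(W) are all W)
n=18: W (go to 16, an L position)
n=19: W (go to 17, an L position)
n=20: W (go to 17, an L position)
n=21: W (go to 17, an L position)
n=22: W (go to 16, an L position)
n=23: W (go to 17, an L position)
n=24: L (options 22(W), 21(W), 20(W), 18(W) are all W)
n=25: L (options 23(W), 22(W), 21(W), 19(W) are all W)
n=26: W (go to 24, an L position)
n=27: W (go to 25, an L position)
L entries with 0 ≤ n ≤ 27: n = 0, 1, 8, 9, 16, 17, 24, 25; that makes 8.

8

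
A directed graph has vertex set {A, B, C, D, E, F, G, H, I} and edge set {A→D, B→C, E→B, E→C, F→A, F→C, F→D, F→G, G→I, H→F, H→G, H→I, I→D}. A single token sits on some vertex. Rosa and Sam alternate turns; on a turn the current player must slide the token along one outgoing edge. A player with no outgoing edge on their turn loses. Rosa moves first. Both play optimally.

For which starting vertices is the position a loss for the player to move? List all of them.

Positions with no move are L. A position that does have a move is losing for the player to move precisely when every available move leads to a winning position for the opponent. Fill in the labels:
Every edge goes from a vertex to one that appears earlier in the order C, D, I, G, B, A, F, H, E, so processing vertices in that order labels each vertex after all of its successors.
C: no outgoing edge → L
D: no outgoing edge → L
I: W (go to D, an L position)
G: L (sole option I(W) is W)
B: W (go to C, an L position)
A: W (go to D, an L position)
F: W (go to G, an L position)
H: W (go to G, an L position)
E: W (go to C, an L position)
The losing starting vertices are exactly the entries labelled L in this table (3 of them).

C, D, G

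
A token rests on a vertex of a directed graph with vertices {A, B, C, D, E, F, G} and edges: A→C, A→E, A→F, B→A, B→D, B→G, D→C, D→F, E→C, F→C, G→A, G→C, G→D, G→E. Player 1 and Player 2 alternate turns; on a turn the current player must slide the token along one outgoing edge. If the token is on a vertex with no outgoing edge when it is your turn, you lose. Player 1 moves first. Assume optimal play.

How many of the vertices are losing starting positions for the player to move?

Work bottom-up. With no move the player to move loses. Otherwise the position is W if at least one move leads to an L position for the opponent, and L if every move leads to a W.
Every edge goes from a vertex to one that appears earlier in the order C, E, F, D, A, G, B, so processing vertices in that order labels each vertex after all of its successors.
C: no outgoing edge → L
E: reaches L-position C → W
F: reaches L-position C → W
D: reaches L-position C → W
A: reaches L-position C → W
G: reaches L-position C → W
B: only reaches G(W), A(W), D(W), all W → L
The L vertices are B, C; that is 2 in all.

2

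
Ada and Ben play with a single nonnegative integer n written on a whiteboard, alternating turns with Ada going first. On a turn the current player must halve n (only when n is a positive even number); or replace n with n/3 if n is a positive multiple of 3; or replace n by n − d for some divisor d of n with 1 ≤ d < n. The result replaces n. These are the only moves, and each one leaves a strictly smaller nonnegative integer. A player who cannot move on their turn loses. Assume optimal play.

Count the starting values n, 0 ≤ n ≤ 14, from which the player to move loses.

Build the W/L table. Terminal = L. A non-terminal position is W if it has a move to some L; otherwise it is L.
n=0: no move → L
n=1: no move → L
n=2: W (go to 1, an L position)
n=3: W (go to 1, an L position)
n=4: L (options 2(W), 3(W) are all W)
n=5: W (go to 4, an L position)
n=6: W (go to 4, an L position)
n=7: L (sole option 6(W) is W)
n=8: W (go to 4, an L position)
n=9: L (options 3(W), 6(W), 8(W) are all W)
n=10: W (go to 9, an L position)
n=11: L (sole option 10(W) is W)
n=12: W (go to 4, an L position)
n=13: L (sole option 12(W) is W)
n=14: W (go to 7, an L position)
L entries with 0 ≤ n ≤ 14: n = 0, 1, 4, 7, 9, 11, 13; that makes 7.

7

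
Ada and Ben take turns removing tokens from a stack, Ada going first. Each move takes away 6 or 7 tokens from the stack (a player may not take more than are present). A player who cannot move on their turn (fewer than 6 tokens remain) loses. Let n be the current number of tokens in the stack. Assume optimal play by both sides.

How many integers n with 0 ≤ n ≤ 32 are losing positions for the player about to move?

Label each position W (a win for the player to move) or L (a loss). A position with no legal move is L; any other position is W exactly when some move reaches an L, and L when every move reaches a W.
n=0: no move → L
n=1: no move → L
n=2: no move → L
n=3: no move → L
n=4: no move → L
n=5: no move → L
n=6: →0(L), so W
n=7: →1(L), so W
n=8: →2(L), so W
n=9: →3(L), so W
n=10: →4(L), so W
n=11: →5(L), so W
n=12: →5(L), so W
n=13: →7(W), 6(W) — all W, so L
n=14: →8(W), 7(W) — all W, so L
n=15: →9(W), 8(W) — all W, so L
n=16: →10(W), 9(W) — all W, so L
n=17: →11(W), 10(W) — all W, so L
n=18: →12(W), 11(W) — all W, so L
n=19: →13(L), so W
n=20: →14(L), so W
n=21: →15(L), so W
n=22: →16(L), so W
n=23: →17(L), so W
n=24: →18(L), so W
n=25: →18(L), so W
n=26: →20(W), 19(W) — all W, so L
n=27: →21(W), 20(W) — all W, so L
n=28: →22(W), 21(W) — all W, so L
n=29: →23(W), 22(W) — all W, so L
n=30: →24(W), 23(W) — all W, so L
n=31: →25(W), 24(W) — all W, so L
n=32: →26(L), so W
L entries with 0 ≤ n ≤ 32: n = 0, 1, 2, 3, 4, 5, 13, 14, 15, 16, 17, 18, 26, 27, 28, 29, 30, 31; that makes 18.

18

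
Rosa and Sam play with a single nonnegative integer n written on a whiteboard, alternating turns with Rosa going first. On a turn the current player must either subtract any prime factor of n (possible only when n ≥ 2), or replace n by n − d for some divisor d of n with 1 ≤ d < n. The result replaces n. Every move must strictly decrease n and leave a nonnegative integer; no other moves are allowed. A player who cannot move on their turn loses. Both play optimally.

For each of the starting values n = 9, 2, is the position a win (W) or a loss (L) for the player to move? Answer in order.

9: L, 2: W

Work bottom-up. With no move the player to move loses. Otherwise the position is W if at least one move leads to an L position for the opponent, and L if every move leads to a W.
n=0: no move → L
n=1: no move → L
n=2: W (go to 0, an L position)
n=3: W (go to 0, an L position)
n=4: L (options 2(W), 3(W) are all W)
n=5: W (go to 0, an L position)
n=6: W (go to 4, an L position)
n=7: W (go to 0, an L position)
n=8: W (go to 4, an L position)
n=9: L (options 6(W), 8(W) are all W)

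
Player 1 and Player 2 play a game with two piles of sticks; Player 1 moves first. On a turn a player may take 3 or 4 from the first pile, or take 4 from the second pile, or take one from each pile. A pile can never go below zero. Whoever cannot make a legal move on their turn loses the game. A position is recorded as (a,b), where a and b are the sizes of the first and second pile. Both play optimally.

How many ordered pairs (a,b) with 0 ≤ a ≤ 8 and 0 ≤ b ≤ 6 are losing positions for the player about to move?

Classify positions by backward induction: terminal positions (no move available) are L. From any other position, the mover wins iff some move reaches an L.
Every move lowers a or b (never raises either), so fill the grid row by row in increasing a, and left to right within a row: each cell's successors are then already labelled.
      b=0  b=1  b=2  b=3  b=4  b=5  b=6
a=0:    L    L    L    L    W    W    W
a=1:    L    W    W    W    W    L    L
a=2:    L    W    L    L    W    L    W
a=3:    W    W    W    W    W    L    W
a=4:    W    W    W    W    L    W    W
a=5:    W    L    W    W    L    W    W
a=6:    W    L    W    W    L    W    L
a=7:    L    L    W    L    W    W    L
a=8:    L    W    W    L    W    L    L
Cells with no legal move (terminal, hence L): (0,0), (0,1), (0,2), (0,3), (1,0), (2,0).
The remaining L cells, each justified by listing all of its moves:
(1,5): only reaches (1,1)(W), (0,4)(W), all W → L
(1,6): only reaches (1,2)(W), (0,5)(W), all W → L
(2,2): only reaches (1,1)(W), which is W → L
(2,3): only reaches (1,2)(W), which is W → L
(2,5): only reaches (2,1)(W), (1,4)(W), all W → L
(3,5): only reaches (0,5)(W), (3,1)(W), (2,4)(W), all W → L
(4,4): only reaches (1,4)(W), (0,4)(W), (4,0)(W), (3,3)(W), all W → L
(5,1): only reaches (2,1)(W), (1,1)(W), (4,0)(W), all W → L
(5,4): only reaches (2,4)(W), (1,4)(W), (5,0)(W), (4,3)(W), all W → L
(6,1): only reaches (3,1)(W), (2,1)(W), (5,0)(W), all W → L
(6,4): only reaches (3,4)(W), (2,4)(W), (6,0)(W), (5,3)(W), all W → L
(6,6): only reaches (3,6)(W), (2,6)(W), (6,2)(W), (5,5)(W), all W → L
(7,0): only reaches (4,0)(W), (3,0)(W), all W → L
(7,1): only reaches (4,1)(W), (3,1)(W), (6,0)(W), all W → L
(7,3): only reaches (4,3)(W), (3,3)(W), (6,2)(W), all W → L
(7,6): only reaches (4,6)(W), (3,6)(W), (7,2)(W), (6,5)(W), all W → L
(8,0): only reaches (5,0)(W), (4,0)(W), all W → L
(8,3): only reaches (5,3)(W), (4,3)(W), (7,2)(W), all W → L
(8,5): only reaches (5,5)(W), (4,5)(W), (8,1)(W), (7,4)(W), all W → L
(8,6): only reaches (5,6)(W), (4,6)(W), (8,2)(W), (7,5)(W), all W → L
Every other cell has at least one move into one of the L cells above, so it is W.
L cells per row: a=0: 4, a=1: 3, a=2: 4, a=3: 1, a=4: 1, a=5: 2, a=6: 3, a=7: 4, a=8: 4; total 26.

26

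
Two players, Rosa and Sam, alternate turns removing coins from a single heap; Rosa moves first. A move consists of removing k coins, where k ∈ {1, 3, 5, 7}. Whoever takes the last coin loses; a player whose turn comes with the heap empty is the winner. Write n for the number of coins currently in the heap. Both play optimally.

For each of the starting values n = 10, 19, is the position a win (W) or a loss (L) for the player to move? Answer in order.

Work bottom-up. With no move the player to move wins. Otherwise the position is W if at least one move leads to an L position for the opponent, and L if every move leads to a W.
n=0: no move; the opponent has just taken the last coin and therefore loses → W
n=1: only reaches 0(W), which is W → L
n=2: reaches L-position 1 → W
n=3: only reaches 2(W), 0(W), all W → L
n=4: reaches L-position 3 → W
n=5: only reaches 4(W), 2(W), 0(W), all W → L
n=6: reaches L-position 5 → W
n=7: only reaches 6(W), 4(W), 2(W), 0(W), all W → L
n=8: reaches L-position 7 → W
n=9: only reaches 8(W), 6(W), 4(W), 2(W), all W → L
n=10: reaches L-position 9 → W
n=11: only reaches 10(W), 8(W), 6(W), 4(W), all W → L
n=12: reaches L-position 11 → W
n=13: only reaches 12(W), 10(W), 8(W), 6(W), all W → L
n=14: reaches L-position 13 → W
n=15: only reaches 14(W), 12(W), 10(W), 8(W), all W → L
n=16: reaches L-position 15 → W
n=17: only reaches 16(W), 14(W), 12(W), 10(W), all W → L
n=18: reaches L-position 17 → W
n=19: only reaches 18(W), 16(W), 14(W), 12(W), all W → L

10: W, 19: L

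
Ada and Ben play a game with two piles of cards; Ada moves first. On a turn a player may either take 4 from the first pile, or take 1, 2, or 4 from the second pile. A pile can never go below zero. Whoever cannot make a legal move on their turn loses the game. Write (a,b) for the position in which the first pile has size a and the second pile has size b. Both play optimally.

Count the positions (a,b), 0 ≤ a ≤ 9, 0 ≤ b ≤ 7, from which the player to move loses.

30

Positions with no move are L. A position that does have a move is losing for the player to move precisely when every available move leads to a winning position for the opponent. Fill in the labels:
Every move lowers a or b (never raises either), so fill the grid row by row in increasing a, and left to right within a row: each cell's successors are then already labelled.
      b=0  b=1  b=2  b=3  b=4  b=5  b=6  b=7
a=0:    L    W    W    L    W    W    L    W
a=1:    L    W    W    L    W    W    L    W
a=2:    L    W    W    L    W    W    L    W
a=3:    L    W    W    L    W    W    L    W
a=4:    W    L    W    W    L    W    W    L
a=5:    W    L    W    W    L    W    W    L
a=6:    W    L    W    W    L    W    W    L
a=7:    W    L    W    W    L    W    W    L
a=8:    L    W    W    L    W    W    L    W
a=9:    L    W    W    L    W    W    L    W
Cells with no legal move (terminal, hence L): (0,0), (1,0), (2,0), (3,0).
The remaining L cells, each justified by listing all of its moves:
(0,3): moves to (0,2)(W), (0,1)(W); every one is W ⇒ L
(0,6): moves to (0,5)(W), (0,4)(W), (0,2)(W); every one is W ⇒ L
(1,3): moves to (1,2)(W), (1,1)(W); every one is W ⇒ L
(1,6): moves to (1,5)(W), (1,4)(W), (1,2)(W); every one is W ⇒ L
(2,3): moves to (2,2)(W), (2,1)(W); every one is W ⇒ L
(2,6): moves to (2,5)(W), (2,4)(W), (2,2)(W); every one is W ⇒ L
(3,3): moves to (3,2)(W), (3,1)(W); every one is W ⇒ L
(3,6): moves to (3,5)(W), (3,4)(W), (3,2)(W); every one is W ⇒ L
(4,1): moves to (0,1)(W), (4,0)(W); every one is W ⇒ L
(4,4): moves to (0,4)(W), (4,3)(W), (4,2)(W), (4,0)(W); every one is W ⇒ L
(4,7): moves to (0,7)(W), (4,6)(W), (4,5)(W), (4,3)(W); every one is W ⇒ L
(5,1): moves to (1,1)(W), (5,0)(W); every one is W ⇒ L
(5,4): moves to (1,4)(W), (5,3)(W), (5,2)(W), (5,0)(W); every one is W ⇒ L
(5,7): moves to (1,7)(W), (5,6)(W), (5,5)(W), (5,3)(W); every one is W ⇒ L
(6,1): moves to (2,1)(W), (6,0)(W); every one is W ⇒ L
(6,4): moves to (2,4)(W), (6,3)(W), (6,2)(W), (6,0)(W); every one is W ⇒ L
(6,7): moves to (2,7)(W), (6,6)(W), (6,5)(W), (6,3)(W); every one is W ⇒ L
(7,1): moves to (3,1)(W), (7,0)(W); every one is W ⇒ L
(7,4): moves to (3,4)(W), (7,3)(W), (7,2)(W), (7,0)(W); every one is W ⇒ L
(7,7): moves to (3,7)(W), (7,6)(W), (7,5)(W), (7,3)(W); every one is W ⇒ L
(8,0): the only move is to (4,0)(W), a W ⇒ L
(8,3): moves to (4,3)(W), (8,2)(W), (8,1)(W); every one is W ⇒ L
(8,6): moves to (4,6)(W), (8,5)(W), (8,4)(W), (8,2)(W); every one is W ⇒ L
(9,0): the only move is to (5,0)(W), a W ⇒ L
(9,3): moves to (5,3)(W), (9,2)(W), (9,1)(W); every one is W ⇒ L
(9,6): moves to (5,6)(W), (9,5)(W), (9,4)(W), (9,2)(W); every one is W ⇒ L
Every other cell has at least one move into one of the L cells above, so it is W.
L cells per row: a=0: 3, a=1: 3, a=2: 3, a=3: 3, a=4: 3, a=5: 3, a=6: 3, a=7: 3, a=8: 3, a=9: 3; total 30.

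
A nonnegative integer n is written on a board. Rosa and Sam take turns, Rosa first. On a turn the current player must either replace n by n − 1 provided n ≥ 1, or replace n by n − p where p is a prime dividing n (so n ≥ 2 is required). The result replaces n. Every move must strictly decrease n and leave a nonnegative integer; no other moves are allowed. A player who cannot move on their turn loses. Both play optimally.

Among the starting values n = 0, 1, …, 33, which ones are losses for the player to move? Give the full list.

0, 4, 8, 12, 16, 20, 24, 28, 32

Compute win/loss labels from the base case upward. A position with no move is L. Any other position is W if it can reach an L in one move, else L.
n=0: no move → L
n=1: →0(L), so W
n=2: →0(L), so W
n=3: →0(L), so W
n=4: →2(W), 3(W) — all W, so L
n=5: →0(L), so W
n=6: →4(L), so W
n=7: →0(L), so W
n=8: →6(W), 7(W) — all W, so L
n=9: →8(L), so W
n=10: →8(L), so W
n=11: →0(L), so W
n=12: →9(W), 10(W), 11(W) — all W, so L
n=13: →0(L), so W
n=14: →12(L), so W
n=15: →12(L), so W
n=16: →14(W), 15(W) — all W, so L
n=17: →0(L), so W
n=18: →16(L), so W
n=19: →0(L), so W
n=20: →15(W), 18(W), 19(W) — all W, so L
n=21: →20(L), so W
n=22: →20(L), so W
n=23: →0(L), so W
n=24: →21(W), 22(W), 23(W) — all W, so L
n=25: →20(L), so W
n=26: →24(L), so W
n=27: →24(L), so W
n=28: →21(W), 26(W), 27(W) — all W, so L
n=29: →0(L), so W
n=30: →28(L), so W
n=31: →0(L), so W
n=32: →30(W), 31(W) — all W, so L
n=33: →32(L), so W
Reading off the rows marked L gives the requested list; there are 9 such values of n.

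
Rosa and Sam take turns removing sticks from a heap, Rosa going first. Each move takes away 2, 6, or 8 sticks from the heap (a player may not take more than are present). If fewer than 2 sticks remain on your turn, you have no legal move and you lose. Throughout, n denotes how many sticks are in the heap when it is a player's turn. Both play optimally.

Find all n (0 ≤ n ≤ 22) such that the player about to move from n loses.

Build the W/L table. Terminal = L. A non-terminal position is W if it has a move to some L; otherwise it is L.
n=0: no move → L
n=1: no move → L
n=2: can move to 0, which is L ⇒ W
n=3: can move to 1, which is L ⇒ W
n=4: the only move is to 2(W), a W ⇒ L
n=5: the only move is to 3(W), a W ⇒ L
n=6: can move to 4, which is L ⇒ W
n=7: can move to 5, which is L ⇒ W
n=8: can move to 0, which is L ⇒ W
n=9: can move to 1, which is L ⇒ W
n=10: can move to 4, which is L ⇒ W
n=11: can move to 5, which is L ⇒ W
n=12: can move to 4, which is L ⇒ W
n=13: can move to 5, which is L ⇒ W
n=14: moves to 12(W), 8(W), 6(W); every one is W ⇒ L
n=15: moves to 13(W), 9(W), 7(W); every one is W ⇒ L
n=16: can move to 14, which is L ⇒ W
n=17: can move to 15, which is L ⇒ W
n=18: moves to 16(W), 12(W), 10(W); every one is W ⇒ L
n=19: moves to 17(W), 13(W), 11(W); every one is W ⇒ L
n=20: can move to 18, which is L ⇒ W
n=21: can move to 19, which is L ⇒ W
n=22: can move to 14, which is L ⇒ W
The losing starting values of n are exactly the entries labelled L in this table (8 of them).

0, 1, 4, 5, 14, 15, 18, 19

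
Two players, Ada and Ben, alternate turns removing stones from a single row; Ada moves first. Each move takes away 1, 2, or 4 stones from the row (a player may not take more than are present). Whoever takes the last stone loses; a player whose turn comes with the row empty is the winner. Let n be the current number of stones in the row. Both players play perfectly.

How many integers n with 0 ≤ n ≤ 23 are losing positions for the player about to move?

8

Use the standard recursion: the mover wins at a terminal position; elsewhere, the mover wins exactly when some move hands the opponent an L position.
n=0: no move; the opponent has just taken the last stone and therefore loses → W
n=1: L (sole option 0(W) is W)
n=2: W (go to 1, an L position)
n=3: W (go to 1, an L position)
n=4: L (options 3(W), 2(W), 0(W) are all W)
n=5: W (go to 4, an L position)
n=6: W (go to 4, an L position)
n=7: L (options 6(W), 5(W), 3(W) are all W)
n=8: W (go to 7, an L position)
n=9: W (go to 7, an L position)
n=10: L (options 9(W), 8(W), 6(W) are all W)
n=11: W (go to 10, an L position)
n=12: W (go to 10, an L position)
n=13: L (options 12(W), 11(W), 9(W) are all W)
n=14: W (go to 13, an L position)
n=15: W (go to 13, an L position)
n=16: L (options 15(W), 14(W), 12(W) are all W)
n=17: W (go to 16, an L position)
n=18: W (go to 16, an L position)
n=19: L (options 18(W), 17(W), 15(W) are all W)
n=20: W (go to 19, an L position)
n=21: W (go to 19, an L position)
n=22: L (options 21(W), 20(W), 18(W) are all W)
n=23: W (go to 22, an L position)
L entries with 0 ≤ n ≤ 23: n = 1, 4, 7, 10, 13, 16, 19, 22; that makes 8.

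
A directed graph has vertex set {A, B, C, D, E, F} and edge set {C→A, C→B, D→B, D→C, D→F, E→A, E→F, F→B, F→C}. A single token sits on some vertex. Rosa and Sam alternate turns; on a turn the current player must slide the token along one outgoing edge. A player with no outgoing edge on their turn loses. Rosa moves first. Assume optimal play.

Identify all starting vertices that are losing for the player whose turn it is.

Compute win/loss labels from the base case upward. A position with no move is L. Any other position is W if it can reach an L in one move, else L.
Every edge goes from a vertex to one that appears earlier in the order A, B, C, F, E, D, so processing vertices in that order labels each vertex after all of its successors.
A: no outgoing edge → L
B: no outgoing edge → L
C: →B(L), so W
F: →B(L), so W
E: →A(L), so W
D: →B(L), so W
The losing starting vertices are exactly the entries labelled L in this table (2 of them).

A, B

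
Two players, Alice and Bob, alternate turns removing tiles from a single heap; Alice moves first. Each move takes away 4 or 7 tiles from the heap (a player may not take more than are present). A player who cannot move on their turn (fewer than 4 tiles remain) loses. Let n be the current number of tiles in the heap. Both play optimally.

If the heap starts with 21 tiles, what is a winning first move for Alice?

Remove 7, leaving 14.

Positions with no move are L. A position that does have a move is losing for the player to move precisely when every available move leads to a winning position for the opponent. Fill in the labels:
n=0: no move → L
n=1: no move → L
n=2: no move → L
n=3: no move → L
n=4: →0(L), so W
n=5: →1(L), so W
n=6: →2(L), so W
n=7: →3(L), so W
n=8: →1(L), so W
n=9: →2(L), so W
n=10: →3(L), so W
n=11: →7(W), 4(W) — all W, so L
n=12: →8(W), 5(W) — all W, so L
n=13: →9(W), 6(W) — all W, so L
n=14: →10(W), 7(W) — all W, so L
n=15: →11(L), so W
n=16: →12(L), so W
n=17: →13(L), so W
n=18: →14(L), so W
n=19: →12(L), so W
n=20: →13(L), so W
n=21: →14(L), so W
From 21, the L positions reachable in one move are: 14.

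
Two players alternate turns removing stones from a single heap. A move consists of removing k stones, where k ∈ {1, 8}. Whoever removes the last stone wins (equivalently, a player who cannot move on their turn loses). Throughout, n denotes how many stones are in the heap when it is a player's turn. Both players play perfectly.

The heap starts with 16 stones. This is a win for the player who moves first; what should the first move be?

Remove 1, leaving 15.

Label each position W (a win for the player to move) or L (a loss). A position with no legal move is L; any other position is W exactly when some move reaches an L, and L when every move reaches a W.
n=0: no move → L
n=1: reaches L-position 0 → W
n=2: only reaches 1(W), which is W → L
n=3: reaches L-position 2 → W
n=4: only reaches 3(W), which is W → L
n=5: reaches L-position 4 → W
n=6: only reaches 5(W), which is W → L
n=7: reaches L-position 6 → W
n=8: reaches L-position 0 → W
n=9: only reaches 8(W), 1(W), all W → L
n=10: reaches L-position 9 → W
n=11: only reaches 10(W), 3(W), all W → L
n=12: reaches L-position 11 → W
n=13: only reaches 12(W), 5(W), all W → L
n=14: reaches L-position 13 → W
n=15: only reaches 14(W), 7(W), all W → L
n=16: reaches L-position 15 → W
From 16, the L positions reachable in one move are: 15.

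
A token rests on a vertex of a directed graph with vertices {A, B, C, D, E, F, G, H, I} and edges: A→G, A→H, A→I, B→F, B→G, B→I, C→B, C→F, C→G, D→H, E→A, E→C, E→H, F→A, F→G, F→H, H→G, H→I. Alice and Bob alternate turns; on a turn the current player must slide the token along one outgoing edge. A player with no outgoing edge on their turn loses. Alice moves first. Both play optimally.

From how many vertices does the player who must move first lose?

4

Use the standard recursion: the mover loses at a terminal position; elsewhere, the mover wins exactly when some move hands the opponent an L position.
Every edge goes from a vertex to one that appears earlier in the order I, G, H, A, F, B, C, D, E, so processing vertices in that order labels each vertex after all of its successors.
I: no outgoing edge → L
G: no outgoing edge → L
H: W (go to G, an L position)
A: W (go to G, an L position)
F: W (go to G, an L position)
B: W (go to G, an L position)
C: W (go to G, an L position)
D: L (sole option H(W) is W)
E: L (options C(W), A(W), H(W) are all W)
The L vertices are D, E, G, I; that is 4 in all.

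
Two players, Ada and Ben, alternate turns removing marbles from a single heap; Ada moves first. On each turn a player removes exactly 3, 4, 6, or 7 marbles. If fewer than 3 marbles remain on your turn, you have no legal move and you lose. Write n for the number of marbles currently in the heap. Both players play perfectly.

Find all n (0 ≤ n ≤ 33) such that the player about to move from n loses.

Classify positions by backward induction: terminal positions (no move available) are L. From any other position, the mover wins iff some move reaches an L.
n=0: no move → L
n=1: no move → L
n=2: no move → L
n=3: reaches L-position 0 → W
n=4: reaches L-position 1 → W
n=5: reaches L-position 2 → W
n=6: reaches L-position 2 → W
n=7: reaches L-position 1 → W
n=8: reaches L-position 2 → W
n=9: reaches L-position 2 → W
n=10: only reaches 7(W), 6(W), 4(W), 3(W), all W → L
n=11: only reaches 8(W), 7(W), 5(W), 4(W), all W → L
n=12: only reaches 9(W), 8(W), 6(W), 5(W), all W → L
n=13: reaches L-position 10 → W
n=14: reaches L-position 11 → W
n=15: reaches L-position 12 → W
n=16: reaches L-position 12 → W
n=17: reaches L-position 11 → W
n=18: reaches L-position 12 → W
n=19: reaches L-position 12 → W
n=20: only reaches 17(W), 16(W), 14(W), 13(W), all W → L
n=21: only reaches 18(W), 17(W), 15(W), 14(W), all W → L
n=22: only reaches 19(W), 18(W), 16(W), 15(W), all W → L
n=23: reaches L-position 20 → W
n=24: reaches L-position 21 → W
n=25: reaches L-position 22 → W
n=26: reaches L-position 22 → W
n=27: reaches L-position 21 → W
n=28: reaches L-position 22 → W
n=29: reaches L-position 22 → W
n=30: only reaches 27(W), 26(W), 24(W), 23(W), all W → L
n=31: only reaches 28(W), 27(W), 25(W), 24(W), all W → L
n=32: only reaches 29(W), 28(W), 26(W), 25(W), all W → L
n=33: reaches L-position 30 → W
Reading off the rows marked L gives the requested list; there are 12 such values of n.

0, 1, 2, 10, 11, 12, 20, 21, 22, 30, 31, 32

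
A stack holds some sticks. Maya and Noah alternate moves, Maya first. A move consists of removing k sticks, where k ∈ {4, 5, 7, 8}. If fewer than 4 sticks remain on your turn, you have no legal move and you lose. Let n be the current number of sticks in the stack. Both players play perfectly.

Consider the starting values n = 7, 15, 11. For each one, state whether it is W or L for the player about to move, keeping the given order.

Use the standard recursion: the mover loses at a terminal position; elsewhere, the mover wins exactly when some move hands the opponent an L position.
n=0: no move → L
n=1: no move → L
n=2: no move → L
n=3: no move → L
n=4: →0(L), so W
n=5: →1(L), so W
n=6: →2(L), so W
n=7: →3(L), so W
n=8: →3(L), so W
n=9: →2(L), so W
n=10: →3(L), so W
n=11: →3(L), so W
n=12: →8(W), 7(W), 5(W), 4(W) — all W, so L
n=13: →9(W), 8(W), 6(W), 5(W) — all W, so L
n=14: →10(W), 9(W), 7(W), 6(W) — all W, so L
n=15: →11(W), 10(W), 8(W), 7(W) — all W, so L

7: W, 15: L, 11: W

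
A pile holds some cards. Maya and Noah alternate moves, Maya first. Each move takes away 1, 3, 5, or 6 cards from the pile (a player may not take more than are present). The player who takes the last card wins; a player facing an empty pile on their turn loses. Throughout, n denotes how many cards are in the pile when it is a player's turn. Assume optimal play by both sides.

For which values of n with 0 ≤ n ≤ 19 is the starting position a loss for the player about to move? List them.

Classify positions by backward induction: terminal positions (no move available) are L. From any other position, the mover wins iff some move reaches an L.
n=0: no move → L
n=1: reaches L-position 0 → W
n=2: only reaches 1(W), which is W → L
n=3: reaches L-position 2 → W
n=4: only reaches 3(W), 1(W), all W → L
n=5: reaches L-position 4 → W
n=6: reaches L-position 0 → W
n=7: reaches L-position 4 → W
n=8: reaches L-position 2 → W
n=9: reaches L-position 4 → W
n=10: reaches L-position 4 → W
n=11: only reaches 10(W), 8(W), 6(W), 5(W), all W → L
n=12: reaches L-position 11 → W
n=13: only reaches 12(W), 10(W), 8(W), 7(W), all W → L
n=14: reaches L-position 13 → W
n=15: only reaches 14(W), 12(W), 10(W), 9(W), all W → L
n=16: reaches L-position 15 → W
n=17: reaches L-position 11 → W
n=18: reaches L-position 15 → W
n=19: reaches L-position 13 → W
The losing starting values of n are exactly the entries labelled L in this table (6 of them).

0, 2, 4, 11, 13, 15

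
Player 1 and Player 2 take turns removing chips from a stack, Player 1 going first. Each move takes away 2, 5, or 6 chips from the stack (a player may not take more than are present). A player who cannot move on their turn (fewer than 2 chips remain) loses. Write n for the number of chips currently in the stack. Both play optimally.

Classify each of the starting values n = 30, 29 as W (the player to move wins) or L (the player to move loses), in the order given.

30: L, 29: W

Classify positions by backward induction: terminal positions (no move available) are L. From any other position, the mover wins iff some move reaches an L.
n=0: no move → L
n=1: no move → L
n=2: →0(L), so W
n=3: →1(L), so W
n=4: →2(W) only, which is W, so L
n=5: →0(L), so W
n=6: →4(L), so W
n=7: →1(L), so W
n=8: →6(W), 3(W), 2(W) — all W, so L
n=9: →4(L), so W
n=10: →8(L), so W
n=11: →9(W), 6(W), 5(W) — all W, so L
n=12: →10(W), 7(W), 6(W) — all W, so L
n=13: →11(L), so W
n=14: →12(L), so W
n=15: →13(W), 10(W), 9(W) — all W, so L
n=16: →11(L), so W
n=17: →15(L), so W
n=18: →12(L), so W
n=19: →17(W), 14(W), 13(W) — all W, so L
n=20: →15(L), so W
n=21: →19(L), so W
n=22: →20(W), 17(W), 16(W) — all W, so L
n=23: →21(W), 18(W), 17(W) — all W, so L
n=24: →22(L), so W
n=25: →23(L), so W
n=26: →24(W), 21(W), 20(W) — all W, so L
n=27: →22(L), so W
n=28: →26(L), so W
n=29: →23(L), so W
n=30: →28(W), 25(W), 24(W) — all W, so L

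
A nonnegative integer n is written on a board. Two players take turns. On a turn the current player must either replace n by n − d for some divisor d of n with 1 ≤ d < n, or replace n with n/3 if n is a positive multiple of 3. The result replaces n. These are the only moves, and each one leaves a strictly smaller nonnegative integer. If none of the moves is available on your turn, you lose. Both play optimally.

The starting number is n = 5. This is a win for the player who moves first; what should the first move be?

Build the W/L table. Terminal = L. A non-terminal position is W if it has a move to some L; otherwise it is L.
n=0: no move → L
n=1: no move → L
n=2: →1(L), so W
n=3: →1(L), so W
n=4: →2(W), 3(W) — all W, so L
n=5: →4(L), so W
From 5, the L positions reachable in one move are: 4.

Move to 4.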